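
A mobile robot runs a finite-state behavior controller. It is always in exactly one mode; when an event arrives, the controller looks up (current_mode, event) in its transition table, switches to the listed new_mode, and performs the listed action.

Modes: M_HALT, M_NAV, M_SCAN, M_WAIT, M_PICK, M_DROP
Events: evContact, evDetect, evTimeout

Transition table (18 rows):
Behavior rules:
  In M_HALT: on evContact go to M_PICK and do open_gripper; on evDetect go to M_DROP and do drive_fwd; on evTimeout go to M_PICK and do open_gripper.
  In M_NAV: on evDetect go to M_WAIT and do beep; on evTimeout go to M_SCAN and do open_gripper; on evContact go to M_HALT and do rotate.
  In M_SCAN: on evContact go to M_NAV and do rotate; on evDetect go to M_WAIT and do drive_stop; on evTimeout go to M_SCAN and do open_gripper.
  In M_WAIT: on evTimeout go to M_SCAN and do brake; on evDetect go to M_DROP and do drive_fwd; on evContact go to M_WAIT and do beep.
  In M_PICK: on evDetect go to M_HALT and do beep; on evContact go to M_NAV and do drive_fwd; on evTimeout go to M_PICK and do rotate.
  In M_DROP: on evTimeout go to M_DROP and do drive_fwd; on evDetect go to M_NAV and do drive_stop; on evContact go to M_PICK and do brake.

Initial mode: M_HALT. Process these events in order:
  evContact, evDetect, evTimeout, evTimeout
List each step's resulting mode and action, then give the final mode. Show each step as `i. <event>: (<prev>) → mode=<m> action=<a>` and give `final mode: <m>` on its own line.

1. evContact: (M_HALT) → mode=M_PICK action=open_gripper
2. evDetect: (M_PICK) → mode=M_HALT action=beep
3. evTimeout: (M_HALT) → mode=M_PICK action=open_gripper
4. evTimeout: (M_PICK) → mode=M_PICK action=rotate

final mode: M_PICK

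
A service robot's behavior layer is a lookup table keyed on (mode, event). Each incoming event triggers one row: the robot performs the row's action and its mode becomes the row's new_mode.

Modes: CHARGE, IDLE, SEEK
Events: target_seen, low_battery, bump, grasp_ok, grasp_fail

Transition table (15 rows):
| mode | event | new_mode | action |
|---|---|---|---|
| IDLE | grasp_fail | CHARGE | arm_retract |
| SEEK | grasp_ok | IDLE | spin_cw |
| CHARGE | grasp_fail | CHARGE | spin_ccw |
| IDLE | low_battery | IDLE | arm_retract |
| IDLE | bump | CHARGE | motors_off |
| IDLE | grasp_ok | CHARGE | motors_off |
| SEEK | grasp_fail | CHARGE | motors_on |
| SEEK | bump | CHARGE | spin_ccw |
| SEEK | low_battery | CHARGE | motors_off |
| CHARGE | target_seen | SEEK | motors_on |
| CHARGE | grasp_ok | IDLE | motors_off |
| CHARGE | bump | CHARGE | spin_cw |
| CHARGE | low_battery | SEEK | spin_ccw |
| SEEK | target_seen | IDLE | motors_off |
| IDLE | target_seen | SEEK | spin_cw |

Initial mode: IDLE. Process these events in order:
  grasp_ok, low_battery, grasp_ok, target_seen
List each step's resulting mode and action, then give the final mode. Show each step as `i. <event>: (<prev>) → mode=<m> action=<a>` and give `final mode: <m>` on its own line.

1. grasp_ok: (IDLE) → mode=CHARGE action=motors_off
2. low_battery: (CHARGE) → mode=SEEK action=spin_ccw
3. grasp_ok: (SEEK) → mode=IDLE action=spin_cw
4. target_seen: (IDLE) → mode=SEEK action=spin_cw

final mode: SEEK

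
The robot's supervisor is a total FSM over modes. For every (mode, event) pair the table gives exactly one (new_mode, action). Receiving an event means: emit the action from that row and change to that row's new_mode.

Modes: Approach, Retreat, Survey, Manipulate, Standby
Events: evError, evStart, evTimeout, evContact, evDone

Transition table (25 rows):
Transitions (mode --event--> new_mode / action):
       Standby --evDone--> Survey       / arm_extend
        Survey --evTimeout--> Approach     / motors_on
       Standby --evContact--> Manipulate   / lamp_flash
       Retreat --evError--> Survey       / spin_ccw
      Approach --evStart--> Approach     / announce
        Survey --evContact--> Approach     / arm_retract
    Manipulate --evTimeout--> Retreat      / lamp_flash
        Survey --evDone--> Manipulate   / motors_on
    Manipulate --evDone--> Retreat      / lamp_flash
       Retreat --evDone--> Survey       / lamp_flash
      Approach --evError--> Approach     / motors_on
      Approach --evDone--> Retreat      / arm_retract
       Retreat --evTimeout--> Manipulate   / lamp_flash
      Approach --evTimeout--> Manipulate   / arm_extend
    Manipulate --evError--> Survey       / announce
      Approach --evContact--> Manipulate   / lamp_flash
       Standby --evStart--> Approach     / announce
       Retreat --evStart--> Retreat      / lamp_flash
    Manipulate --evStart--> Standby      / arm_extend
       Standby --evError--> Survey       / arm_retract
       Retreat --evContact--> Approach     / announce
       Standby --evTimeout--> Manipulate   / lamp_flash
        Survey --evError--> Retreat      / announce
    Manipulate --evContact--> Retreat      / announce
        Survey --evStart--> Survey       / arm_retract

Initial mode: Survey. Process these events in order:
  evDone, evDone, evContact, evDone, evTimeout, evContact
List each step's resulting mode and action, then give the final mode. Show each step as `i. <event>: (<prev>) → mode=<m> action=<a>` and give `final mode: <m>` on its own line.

1. evDone: (Survey) → mode=Manipulate action=motors_on
2. evDone: (Manipulate) → mode=Retreat action=lamp_flash
3. evContact: (Retreat) → mode=Approach action=announce
4. evDone: (Approach) → mode=Retreat action=arm_retract
5. evTimeout: (Retreat) → mode=Manipulate action=lamp_flash
6. evContact: (Manipulate) → mode=Retreat action=announce

final mode: Retreat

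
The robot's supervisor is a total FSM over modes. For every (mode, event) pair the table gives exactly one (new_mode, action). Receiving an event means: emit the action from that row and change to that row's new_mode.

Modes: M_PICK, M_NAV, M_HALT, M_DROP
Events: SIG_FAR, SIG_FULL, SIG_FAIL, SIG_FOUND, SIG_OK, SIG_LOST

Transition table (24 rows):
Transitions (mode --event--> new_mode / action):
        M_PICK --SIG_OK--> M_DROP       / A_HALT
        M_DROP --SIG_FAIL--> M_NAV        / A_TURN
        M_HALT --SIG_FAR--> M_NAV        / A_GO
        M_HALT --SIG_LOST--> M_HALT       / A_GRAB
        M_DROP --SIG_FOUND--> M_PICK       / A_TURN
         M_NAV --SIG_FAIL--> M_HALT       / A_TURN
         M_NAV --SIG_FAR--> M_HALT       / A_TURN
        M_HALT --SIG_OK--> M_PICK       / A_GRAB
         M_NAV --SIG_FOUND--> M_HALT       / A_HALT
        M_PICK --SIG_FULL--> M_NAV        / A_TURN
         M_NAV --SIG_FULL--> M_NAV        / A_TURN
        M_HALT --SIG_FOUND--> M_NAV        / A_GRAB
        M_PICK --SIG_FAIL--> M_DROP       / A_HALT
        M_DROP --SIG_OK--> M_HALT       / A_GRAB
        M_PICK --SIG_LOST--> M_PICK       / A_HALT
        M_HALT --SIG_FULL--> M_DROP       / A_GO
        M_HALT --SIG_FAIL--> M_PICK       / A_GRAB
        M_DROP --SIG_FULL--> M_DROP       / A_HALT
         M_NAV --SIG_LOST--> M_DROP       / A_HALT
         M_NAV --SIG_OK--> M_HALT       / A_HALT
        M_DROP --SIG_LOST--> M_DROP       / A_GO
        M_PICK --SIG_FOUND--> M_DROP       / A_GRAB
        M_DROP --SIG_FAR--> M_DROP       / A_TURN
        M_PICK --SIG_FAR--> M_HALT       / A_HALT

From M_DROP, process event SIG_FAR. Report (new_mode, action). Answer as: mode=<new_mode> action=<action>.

mode=M_DROP action=A_TURN

current mode = M_DROP; filter table to that mode:
  (M_DROP, SIG_FAIL) → (M_NAV, A_TURN)
  (M_DROP, SIG_FOUND) → (M_PICK, A_TURN)
  (M_DROP, SIG_OK) → (M_HALT, A_GRAB)
  (M_DROP, SIG_FULL) → (M_DROP, A_HALT)
  (M_DROP, SIG_LOST) → (M_DROP, A_GO)
  (M_DROP, SIG_FAR) → (M_DROP, A_TURN)  ← event matches
event = SIG_FAR selects (M_DROP, A_TURN)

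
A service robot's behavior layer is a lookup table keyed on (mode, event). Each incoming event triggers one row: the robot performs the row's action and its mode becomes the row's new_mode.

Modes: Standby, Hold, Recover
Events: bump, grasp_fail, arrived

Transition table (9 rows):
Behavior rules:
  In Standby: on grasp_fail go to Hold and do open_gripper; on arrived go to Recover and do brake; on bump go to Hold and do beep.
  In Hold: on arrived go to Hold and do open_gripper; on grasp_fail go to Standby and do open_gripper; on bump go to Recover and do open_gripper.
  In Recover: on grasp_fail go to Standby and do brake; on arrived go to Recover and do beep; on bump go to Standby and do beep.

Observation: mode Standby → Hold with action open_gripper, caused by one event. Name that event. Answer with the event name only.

grasp_fail

try bump: (Standby, bump) → (Hold, beep)
try grasp_fail: (Standby, grasp_fail) → (Hold, open_gripper)  ← matches
try arrived: (Standby, arrived) → (Recover, brake)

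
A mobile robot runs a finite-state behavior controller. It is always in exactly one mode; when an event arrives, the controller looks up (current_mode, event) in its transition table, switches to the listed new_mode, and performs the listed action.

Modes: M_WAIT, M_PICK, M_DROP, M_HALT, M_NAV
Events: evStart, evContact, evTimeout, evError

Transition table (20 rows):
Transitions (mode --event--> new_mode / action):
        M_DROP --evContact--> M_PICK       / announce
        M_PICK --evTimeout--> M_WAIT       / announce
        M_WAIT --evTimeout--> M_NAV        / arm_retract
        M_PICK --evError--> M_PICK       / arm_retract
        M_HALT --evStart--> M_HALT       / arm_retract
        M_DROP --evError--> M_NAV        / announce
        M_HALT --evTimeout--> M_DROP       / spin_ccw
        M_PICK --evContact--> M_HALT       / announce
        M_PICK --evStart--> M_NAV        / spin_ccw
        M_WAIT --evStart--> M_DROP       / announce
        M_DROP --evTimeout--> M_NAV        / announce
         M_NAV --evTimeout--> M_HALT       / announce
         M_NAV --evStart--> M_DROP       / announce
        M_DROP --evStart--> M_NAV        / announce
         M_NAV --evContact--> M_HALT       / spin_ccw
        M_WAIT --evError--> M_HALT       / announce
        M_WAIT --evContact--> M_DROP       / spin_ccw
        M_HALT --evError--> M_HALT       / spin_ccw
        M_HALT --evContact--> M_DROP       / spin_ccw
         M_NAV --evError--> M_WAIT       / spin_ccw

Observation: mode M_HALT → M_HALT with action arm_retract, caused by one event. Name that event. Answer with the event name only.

evStart

try evStart: (M_HALT, evStart) → (M_HALT, arm_retract)  ← matches
try evContact: (M_HALT, evContact) → (M_DROP, spin_ccw)
try evTimeout: (M_HALT, evTimeout) → (M_DROP, spin_ccw)
try evError: (M_HALT, evError) → (M_HALT, spin_ccw)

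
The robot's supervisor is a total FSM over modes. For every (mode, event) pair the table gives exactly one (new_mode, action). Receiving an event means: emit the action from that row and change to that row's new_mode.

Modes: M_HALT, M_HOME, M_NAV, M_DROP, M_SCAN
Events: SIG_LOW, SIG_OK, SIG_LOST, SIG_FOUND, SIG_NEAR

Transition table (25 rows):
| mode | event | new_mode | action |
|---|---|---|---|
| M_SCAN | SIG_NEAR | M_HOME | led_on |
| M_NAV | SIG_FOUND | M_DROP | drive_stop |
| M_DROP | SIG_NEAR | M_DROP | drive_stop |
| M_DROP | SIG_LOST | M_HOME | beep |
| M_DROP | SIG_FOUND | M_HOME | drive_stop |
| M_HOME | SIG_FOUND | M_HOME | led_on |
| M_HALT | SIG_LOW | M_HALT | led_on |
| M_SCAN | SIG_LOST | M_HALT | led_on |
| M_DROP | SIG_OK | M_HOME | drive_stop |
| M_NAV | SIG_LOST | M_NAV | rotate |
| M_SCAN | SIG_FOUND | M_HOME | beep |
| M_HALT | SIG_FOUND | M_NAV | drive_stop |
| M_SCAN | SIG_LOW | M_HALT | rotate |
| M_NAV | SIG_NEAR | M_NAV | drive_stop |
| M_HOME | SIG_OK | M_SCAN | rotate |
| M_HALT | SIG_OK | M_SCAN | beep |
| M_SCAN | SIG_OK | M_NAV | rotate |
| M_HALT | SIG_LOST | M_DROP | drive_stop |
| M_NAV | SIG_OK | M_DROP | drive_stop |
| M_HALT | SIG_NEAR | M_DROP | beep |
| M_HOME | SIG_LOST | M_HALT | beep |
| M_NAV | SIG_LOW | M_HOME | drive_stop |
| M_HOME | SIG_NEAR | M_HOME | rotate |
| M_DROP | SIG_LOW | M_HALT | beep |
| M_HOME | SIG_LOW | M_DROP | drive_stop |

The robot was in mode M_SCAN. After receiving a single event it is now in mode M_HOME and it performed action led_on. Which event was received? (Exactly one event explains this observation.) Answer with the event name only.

SIG_NEAR

try SIG_LOW: (M_SCAN, SIG_LOW) → (M_HALT, rotate)
try SIG_OK: (M_SCAN, SIG_OK) → (M_NAV, rotate)
try SIG_LOST: (M_SCAN, SIG_LOST) → (M_HALT, led_on)
try SIG_FOUND: (M_SCAN, SIG_FOUND) → (M_HOME, beep)
try SIG_NEAR: (M_SCAN, SIG_NEAR) → (M_HOME, led_on)  ← matches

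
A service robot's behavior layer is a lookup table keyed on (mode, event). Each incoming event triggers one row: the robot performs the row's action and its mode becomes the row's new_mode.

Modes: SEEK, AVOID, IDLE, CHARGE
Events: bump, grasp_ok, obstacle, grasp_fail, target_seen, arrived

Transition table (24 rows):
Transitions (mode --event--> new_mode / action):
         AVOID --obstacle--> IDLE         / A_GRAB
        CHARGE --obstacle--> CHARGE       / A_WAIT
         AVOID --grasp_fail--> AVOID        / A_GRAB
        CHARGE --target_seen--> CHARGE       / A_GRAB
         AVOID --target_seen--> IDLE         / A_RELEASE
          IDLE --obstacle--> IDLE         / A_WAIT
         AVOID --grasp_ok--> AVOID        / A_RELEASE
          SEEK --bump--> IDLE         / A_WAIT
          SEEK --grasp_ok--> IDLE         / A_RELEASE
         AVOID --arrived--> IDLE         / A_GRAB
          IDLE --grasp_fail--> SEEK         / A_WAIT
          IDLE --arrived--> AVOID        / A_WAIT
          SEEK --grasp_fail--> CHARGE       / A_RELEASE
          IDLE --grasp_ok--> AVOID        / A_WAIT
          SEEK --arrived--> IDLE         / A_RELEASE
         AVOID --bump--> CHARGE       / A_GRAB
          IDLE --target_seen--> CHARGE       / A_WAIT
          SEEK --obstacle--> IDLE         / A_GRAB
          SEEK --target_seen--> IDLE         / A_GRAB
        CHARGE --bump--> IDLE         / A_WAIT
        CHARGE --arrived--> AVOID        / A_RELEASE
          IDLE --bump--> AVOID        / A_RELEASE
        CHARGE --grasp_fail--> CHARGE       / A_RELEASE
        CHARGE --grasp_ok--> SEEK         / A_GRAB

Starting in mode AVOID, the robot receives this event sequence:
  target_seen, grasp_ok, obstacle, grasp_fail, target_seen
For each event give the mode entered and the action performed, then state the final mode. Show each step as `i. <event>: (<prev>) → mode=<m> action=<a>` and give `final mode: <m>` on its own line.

final mode: IDLE

1. target_seen: (AVOID) → mode=IDLE action=A_RELEASE
2. grasp_ok: (IDLE) → mode=AVOID action=A_WAIT
3. obstacle: (AVOID) → mode=IDLE action=A_GRAB
4. grasp_fail: (IDLE) → mode=SEEK action=A_WAIT
5. target_seen: (SEEK) → mode=IDLE action=A_GRAB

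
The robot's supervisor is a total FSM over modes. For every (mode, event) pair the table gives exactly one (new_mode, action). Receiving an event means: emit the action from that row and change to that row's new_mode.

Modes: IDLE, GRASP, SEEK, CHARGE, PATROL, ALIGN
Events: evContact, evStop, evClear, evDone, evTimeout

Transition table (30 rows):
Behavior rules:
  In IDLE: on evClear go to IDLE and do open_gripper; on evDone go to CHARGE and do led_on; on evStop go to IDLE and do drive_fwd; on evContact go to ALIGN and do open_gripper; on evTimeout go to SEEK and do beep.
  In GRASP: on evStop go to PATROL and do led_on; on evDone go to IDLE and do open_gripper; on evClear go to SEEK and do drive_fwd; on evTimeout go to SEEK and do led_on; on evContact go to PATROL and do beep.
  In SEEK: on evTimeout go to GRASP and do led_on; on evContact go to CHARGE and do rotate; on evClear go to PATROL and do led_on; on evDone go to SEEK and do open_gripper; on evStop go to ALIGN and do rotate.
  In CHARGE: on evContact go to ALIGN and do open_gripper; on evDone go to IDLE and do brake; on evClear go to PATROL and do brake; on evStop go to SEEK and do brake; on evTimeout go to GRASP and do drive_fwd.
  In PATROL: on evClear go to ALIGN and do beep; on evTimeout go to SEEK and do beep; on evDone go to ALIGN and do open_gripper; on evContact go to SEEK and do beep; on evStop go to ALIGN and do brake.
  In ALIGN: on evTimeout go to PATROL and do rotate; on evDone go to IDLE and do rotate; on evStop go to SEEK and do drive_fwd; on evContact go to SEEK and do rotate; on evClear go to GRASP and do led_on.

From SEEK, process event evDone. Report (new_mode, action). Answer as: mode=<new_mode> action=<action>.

current mode = SEEK; filter table to that mode:
  (SEEK, evTimeout) → (GRASP, led_on)
  (SEEK, evContact) → (CHARGE, rotate)
  (SEEK, evClear) → (PATROL, led_on)
  (SEEK, evDone) → (SEEK, open_gripper)  ← event matches
  (SEEK, evStop) → (ALIGN, rotate)
event = evDone selects (SEEK, open_gripper)

mode=SEEK action=open_gripper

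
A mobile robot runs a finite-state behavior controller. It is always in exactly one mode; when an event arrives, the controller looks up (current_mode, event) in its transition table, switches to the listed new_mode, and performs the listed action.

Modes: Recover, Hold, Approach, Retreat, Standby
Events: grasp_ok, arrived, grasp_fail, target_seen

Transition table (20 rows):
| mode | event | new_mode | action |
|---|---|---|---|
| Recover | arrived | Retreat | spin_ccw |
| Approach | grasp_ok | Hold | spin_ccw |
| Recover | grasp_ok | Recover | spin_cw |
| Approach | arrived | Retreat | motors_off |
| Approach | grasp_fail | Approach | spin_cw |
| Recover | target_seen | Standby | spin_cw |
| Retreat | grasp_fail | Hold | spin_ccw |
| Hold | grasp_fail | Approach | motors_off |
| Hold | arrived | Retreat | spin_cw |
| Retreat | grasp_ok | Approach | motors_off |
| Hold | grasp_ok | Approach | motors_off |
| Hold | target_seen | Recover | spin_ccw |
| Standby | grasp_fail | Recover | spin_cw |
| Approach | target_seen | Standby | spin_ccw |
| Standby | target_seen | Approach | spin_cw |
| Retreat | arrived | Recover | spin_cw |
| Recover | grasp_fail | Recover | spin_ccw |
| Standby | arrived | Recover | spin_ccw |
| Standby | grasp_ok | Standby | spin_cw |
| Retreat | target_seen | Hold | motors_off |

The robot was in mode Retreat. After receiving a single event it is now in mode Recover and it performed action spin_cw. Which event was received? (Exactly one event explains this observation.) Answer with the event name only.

try grasp_ok: (Retreat, grasp_ok) → (Approach, motors_off)
try arrived: (Retreat, arrived) → (Recover, spin_cw)  ← matches
try grasp_fail: (Retreat, grasp_fail) → (Hold, spin_ccw)
try target_seen: (Retreat, target_seen) → (Hold, motors_off)

arrived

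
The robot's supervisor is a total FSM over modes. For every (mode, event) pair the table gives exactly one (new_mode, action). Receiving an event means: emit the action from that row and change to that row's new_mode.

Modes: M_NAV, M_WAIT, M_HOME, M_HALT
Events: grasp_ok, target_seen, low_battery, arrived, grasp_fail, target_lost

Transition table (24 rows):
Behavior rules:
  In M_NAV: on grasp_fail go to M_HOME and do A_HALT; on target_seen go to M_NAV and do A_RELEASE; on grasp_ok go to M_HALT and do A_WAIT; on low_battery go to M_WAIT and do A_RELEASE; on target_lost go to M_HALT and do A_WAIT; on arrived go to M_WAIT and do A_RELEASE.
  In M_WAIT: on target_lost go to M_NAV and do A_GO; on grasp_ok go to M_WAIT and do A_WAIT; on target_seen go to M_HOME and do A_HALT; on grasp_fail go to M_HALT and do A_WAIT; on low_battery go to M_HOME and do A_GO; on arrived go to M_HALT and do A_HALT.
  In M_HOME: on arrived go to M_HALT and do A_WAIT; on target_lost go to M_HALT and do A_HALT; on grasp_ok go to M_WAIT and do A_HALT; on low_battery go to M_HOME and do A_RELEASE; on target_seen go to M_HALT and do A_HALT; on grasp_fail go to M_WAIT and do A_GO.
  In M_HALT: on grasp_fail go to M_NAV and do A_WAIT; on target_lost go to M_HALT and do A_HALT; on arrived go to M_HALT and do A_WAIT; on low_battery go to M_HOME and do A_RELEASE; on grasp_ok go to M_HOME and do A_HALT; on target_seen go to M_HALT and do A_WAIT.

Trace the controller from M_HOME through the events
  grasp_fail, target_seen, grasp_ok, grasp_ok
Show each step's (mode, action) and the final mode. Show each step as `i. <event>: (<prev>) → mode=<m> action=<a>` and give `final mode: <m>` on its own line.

1. grasp_fail: (M_HOME) → mode=M_WAIT action=A_GO
2. target_seen: (M_WAIT) → mode=M_HOME action=A_HALT
3. grasp_ok: (M_HOME) → mode=M_WAIT action=A_HALT
4. grasp_ok: (M_WAIT) → mode=M_WAIT action=A_WAIT

final mode: M_WAIT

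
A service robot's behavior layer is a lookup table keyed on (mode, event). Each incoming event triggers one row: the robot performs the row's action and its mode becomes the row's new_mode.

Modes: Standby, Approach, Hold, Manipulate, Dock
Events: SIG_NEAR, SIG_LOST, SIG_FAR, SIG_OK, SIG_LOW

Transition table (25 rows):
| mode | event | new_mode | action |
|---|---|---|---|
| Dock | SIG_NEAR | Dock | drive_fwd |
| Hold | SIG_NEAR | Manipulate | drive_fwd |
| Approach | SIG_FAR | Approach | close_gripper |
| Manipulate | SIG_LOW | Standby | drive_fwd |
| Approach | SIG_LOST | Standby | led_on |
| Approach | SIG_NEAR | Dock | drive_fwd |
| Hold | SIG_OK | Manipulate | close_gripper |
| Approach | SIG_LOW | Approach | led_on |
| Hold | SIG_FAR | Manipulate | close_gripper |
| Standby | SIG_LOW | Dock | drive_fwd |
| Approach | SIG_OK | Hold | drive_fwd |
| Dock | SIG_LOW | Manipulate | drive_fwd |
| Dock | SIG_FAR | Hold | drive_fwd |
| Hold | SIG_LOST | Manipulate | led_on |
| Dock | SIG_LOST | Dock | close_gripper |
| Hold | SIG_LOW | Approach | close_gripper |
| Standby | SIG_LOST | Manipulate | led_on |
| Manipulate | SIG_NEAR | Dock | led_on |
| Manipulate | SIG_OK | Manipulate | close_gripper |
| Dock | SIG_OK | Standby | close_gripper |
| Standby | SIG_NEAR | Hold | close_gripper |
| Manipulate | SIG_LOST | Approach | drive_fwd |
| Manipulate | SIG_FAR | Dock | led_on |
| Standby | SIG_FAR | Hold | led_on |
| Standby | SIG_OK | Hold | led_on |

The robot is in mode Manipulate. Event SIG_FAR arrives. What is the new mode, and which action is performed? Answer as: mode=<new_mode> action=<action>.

current mode = Manipulate; filter table to that mode:
  (Manipulate, SIG_LOW) → (Standby, drive_fwd)
  (Manipulate, SIG_NEAR) → (Dock, led_on)
  (Manipulate, SIG_OK) → (Manipulate, close_gripper)
  (Manipulate, SIG_LOST) → (Approach, drive_fwd)
  (Manipulate, SIG_FAR) → (Dock, led_on)  ← event matches
event = SIG_FAR selects (Dock, led_on)

mode=Dock action=led_on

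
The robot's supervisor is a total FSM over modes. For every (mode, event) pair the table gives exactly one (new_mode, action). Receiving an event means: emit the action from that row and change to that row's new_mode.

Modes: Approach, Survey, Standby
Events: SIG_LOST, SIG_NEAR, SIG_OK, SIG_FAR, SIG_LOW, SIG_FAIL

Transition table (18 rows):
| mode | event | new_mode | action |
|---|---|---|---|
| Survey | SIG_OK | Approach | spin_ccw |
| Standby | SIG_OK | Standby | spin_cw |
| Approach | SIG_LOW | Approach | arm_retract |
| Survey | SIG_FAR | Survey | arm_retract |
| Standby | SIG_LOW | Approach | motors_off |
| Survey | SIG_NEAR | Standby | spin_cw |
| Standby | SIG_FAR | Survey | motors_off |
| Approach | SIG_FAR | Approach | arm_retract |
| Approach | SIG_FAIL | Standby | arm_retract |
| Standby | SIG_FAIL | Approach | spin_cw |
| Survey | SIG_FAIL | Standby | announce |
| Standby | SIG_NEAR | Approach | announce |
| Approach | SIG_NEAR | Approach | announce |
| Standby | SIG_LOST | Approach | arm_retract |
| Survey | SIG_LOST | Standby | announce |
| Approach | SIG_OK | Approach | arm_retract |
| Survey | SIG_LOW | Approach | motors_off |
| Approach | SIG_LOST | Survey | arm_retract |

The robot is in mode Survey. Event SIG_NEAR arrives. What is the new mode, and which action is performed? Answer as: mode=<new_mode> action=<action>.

current mode = Survey; filter table to that mode:
  (Survey, SIG_OK) → (Approach, spin_ccw)
  (Survey, SIG_FAR) → (Survey, arm_retract)
  (Survey, SIG_NEAR) → (Standby, spin_cw)  ← event matches
  (Survey, SIG_FAIL) → (Standby, announce)
  (Survey, SIG_LOST) → (Standby, announce)
  (Survey, SIG_LOW) → (Approach, motors_off)
event = SIG_NEAR selects (Standby, spin_cw)

mode=Standby action=spin_cw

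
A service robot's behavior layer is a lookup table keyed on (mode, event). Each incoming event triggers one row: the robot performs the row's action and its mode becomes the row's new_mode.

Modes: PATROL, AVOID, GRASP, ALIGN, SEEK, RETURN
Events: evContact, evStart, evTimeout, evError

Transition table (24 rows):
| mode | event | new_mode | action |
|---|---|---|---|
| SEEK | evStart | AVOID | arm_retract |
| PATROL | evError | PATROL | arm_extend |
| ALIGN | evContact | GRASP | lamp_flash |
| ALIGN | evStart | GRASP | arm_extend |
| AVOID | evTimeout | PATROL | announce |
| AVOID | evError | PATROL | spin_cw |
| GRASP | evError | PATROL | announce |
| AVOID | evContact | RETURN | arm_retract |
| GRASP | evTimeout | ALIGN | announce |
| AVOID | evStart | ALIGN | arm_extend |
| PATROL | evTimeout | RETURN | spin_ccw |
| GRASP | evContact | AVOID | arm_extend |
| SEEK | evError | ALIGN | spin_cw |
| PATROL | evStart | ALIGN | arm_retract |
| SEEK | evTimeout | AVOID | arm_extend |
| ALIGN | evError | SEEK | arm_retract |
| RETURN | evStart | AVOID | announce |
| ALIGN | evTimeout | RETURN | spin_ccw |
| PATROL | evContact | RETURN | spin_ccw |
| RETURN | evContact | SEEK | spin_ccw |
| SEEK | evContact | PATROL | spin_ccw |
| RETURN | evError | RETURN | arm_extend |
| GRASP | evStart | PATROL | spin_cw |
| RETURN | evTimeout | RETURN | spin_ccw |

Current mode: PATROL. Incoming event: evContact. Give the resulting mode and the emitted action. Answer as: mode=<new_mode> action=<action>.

mode=RETURN action=spin_ccw

current mode = PATROL; filter table to that mode:
  (PATROL, evError) → (PATROL, arm_extend)
  (PATROL, evTimeout) → (RETURN, spin_ccw)
  (PATROL, evStart) → (ALIGN, arm_retract)
  (PATROL, evContact) → (RETURN, spin_ccw)  ← event matches
event = evContact selects (RETURN, spin_ccw)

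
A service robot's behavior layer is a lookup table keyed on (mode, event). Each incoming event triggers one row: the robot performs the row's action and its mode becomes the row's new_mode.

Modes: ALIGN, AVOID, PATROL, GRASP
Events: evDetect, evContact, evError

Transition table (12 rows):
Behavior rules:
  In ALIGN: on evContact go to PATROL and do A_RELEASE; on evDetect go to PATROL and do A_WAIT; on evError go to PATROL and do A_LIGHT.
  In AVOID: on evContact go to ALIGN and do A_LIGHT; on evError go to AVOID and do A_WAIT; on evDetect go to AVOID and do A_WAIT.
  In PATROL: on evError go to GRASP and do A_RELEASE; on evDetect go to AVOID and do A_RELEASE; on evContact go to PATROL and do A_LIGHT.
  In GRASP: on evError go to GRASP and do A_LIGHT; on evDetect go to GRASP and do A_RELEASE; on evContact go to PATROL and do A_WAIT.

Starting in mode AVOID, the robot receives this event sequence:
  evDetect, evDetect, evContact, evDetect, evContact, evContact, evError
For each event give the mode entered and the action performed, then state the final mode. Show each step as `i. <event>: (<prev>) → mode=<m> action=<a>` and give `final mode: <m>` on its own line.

1. evDetect: (AVOID) → mode=AVOID action=A_WAIT
2. evDetect: (AVOID) → mode=AVOID action=A_WAIT
3. evContact: (AVOID) → mode=ALIGN action=A_LIGHT
4. evDetect: (ALIGN) → mode=PATROL action=A_WAIT
5. evContact: (PATROL) → mode=PATROL action=A_LIGHT
6. evContact: (PATROL) → mode=PATROL action=A_LIGHT
7. evError: (PATROL) → mode=GRASP action=A_RELEASE

final mode: GRASP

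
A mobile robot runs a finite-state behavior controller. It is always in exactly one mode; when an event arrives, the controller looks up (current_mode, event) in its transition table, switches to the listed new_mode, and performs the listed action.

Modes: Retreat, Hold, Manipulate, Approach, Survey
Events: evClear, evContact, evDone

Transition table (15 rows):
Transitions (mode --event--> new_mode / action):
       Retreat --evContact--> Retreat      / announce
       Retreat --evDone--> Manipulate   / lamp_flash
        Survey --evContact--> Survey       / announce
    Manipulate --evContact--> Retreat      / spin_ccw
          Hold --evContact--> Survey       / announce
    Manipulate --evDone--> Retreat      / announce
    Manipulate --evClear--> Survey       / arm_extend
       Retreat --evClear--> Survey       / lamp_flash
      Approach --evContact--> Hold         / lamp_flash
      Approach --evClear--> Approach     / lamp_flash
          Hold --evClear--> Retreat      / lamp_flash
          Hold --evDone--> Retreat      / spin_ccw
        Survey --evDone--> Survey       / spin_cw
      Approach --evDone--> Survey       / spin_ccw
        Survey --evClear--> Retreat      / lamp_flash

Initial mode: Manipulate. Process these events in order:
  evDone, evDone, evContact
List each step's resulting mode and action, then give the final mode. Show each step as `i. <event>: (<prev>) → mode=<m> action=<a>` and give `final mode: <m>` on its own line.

1. evDone: (Manipulate) → mode=Retreat action=announce
2. evDone: (Retreat) → mode=Manipulate action=lamp_flash
3. evContact: (Manipulate) → mode=Retreat action=spin_ccw

final mode: Retreat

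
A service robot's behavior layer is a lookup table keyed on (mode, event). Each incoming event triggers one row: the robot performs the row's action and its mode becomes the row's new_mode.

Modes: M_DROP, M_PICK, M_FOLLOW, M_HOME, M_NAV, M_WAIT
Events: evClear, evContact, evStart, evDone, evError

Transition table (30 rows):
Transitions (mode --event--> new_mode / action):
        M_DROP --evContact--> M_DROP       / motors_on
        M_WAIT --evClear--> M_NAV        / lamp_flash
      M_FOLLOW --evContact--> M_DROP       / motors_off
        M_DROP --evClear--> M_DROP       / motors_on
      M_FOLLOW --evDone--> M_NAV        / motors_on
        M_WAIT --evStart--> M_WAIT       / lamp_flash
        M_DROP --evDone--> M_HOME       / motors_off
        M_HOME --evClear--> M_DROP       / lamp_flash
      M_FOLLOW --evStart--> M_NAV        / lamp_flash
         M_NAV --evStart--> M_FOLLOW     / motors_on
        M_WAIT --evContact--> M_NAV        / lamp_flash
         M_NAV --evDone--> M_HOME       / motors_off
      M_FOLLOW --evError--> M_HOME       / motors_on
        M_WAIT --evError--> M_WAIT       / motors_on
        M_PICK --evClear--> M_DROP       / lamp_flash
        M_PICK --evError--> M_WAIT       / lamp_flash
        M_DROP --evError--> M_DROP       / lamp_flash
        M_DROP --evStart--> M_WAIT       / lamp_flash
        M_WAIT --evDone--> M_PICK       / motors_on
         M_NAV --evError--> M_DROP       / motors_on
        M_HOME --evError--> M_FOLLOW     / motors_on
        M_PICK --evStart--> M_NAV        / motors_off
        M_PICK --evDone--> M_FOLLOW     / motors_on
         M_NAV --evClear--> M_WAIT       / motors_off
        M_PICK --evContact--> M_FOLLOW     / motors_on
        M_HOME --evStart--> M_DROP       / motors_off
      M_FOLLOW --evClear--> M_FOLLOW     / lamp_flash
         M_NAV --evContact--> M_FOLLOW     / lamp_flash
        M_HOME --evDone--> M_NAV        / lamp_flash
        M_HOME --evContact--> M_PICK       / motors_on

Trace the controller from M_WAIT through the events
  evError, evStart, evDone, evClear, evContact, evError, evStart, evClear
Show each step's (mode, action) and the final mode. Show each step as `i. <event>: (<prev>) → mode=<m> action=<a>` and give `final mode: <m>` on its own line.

final mode: M_NAV

1. evError: (M_WAIT) → mode=M_WAIT action=motors_on
2. evStart: (M_WAIT) → mode=M_WAIT action=lamp_flash
3. evDone: (M_WAIT) → mode=M_PICK action=motors_on
4. evClear: (M_PICK) → mode=M_DROP action=lamp_flash
5. evContact: (M_DROP) → mode=M_DROP action=motors_on
6. evError: (M_DROP) → mode=M_DROP action=lamp_flash
7. evStart: (M_DROP) → mode=M_WAIT action=lamp_flash
8. evClear: (M_WAIT) → mode=M_NAV action=lamp_flash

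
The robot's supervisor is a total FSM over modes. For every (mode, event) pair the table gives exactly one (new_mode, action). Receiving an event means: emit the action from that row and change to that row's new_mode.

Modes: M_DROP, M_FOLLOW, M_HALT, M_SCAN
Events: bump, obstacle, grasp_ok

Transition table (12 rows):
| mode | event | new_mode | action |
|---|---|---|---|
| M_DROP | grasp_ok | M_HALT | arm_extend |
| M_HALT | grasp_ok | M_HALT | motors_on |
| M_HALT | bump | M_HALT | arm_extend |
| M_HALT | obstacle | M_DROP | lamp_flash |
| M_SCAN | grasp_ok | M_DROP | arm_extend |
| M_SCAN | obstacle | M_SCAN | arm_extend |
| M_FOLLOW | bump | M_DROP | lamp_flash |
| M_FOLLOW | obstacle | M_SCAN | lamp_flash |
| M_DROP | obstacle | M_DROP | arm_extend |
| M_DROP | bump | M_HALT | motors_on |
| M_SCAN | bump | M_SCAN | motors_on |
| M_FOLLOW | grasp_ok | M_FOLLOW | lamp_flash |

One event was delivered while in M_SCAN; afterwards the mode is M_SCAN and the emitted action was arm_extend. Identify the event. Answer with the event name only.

try bump: (M_SCAN, bump) → (M_SCAN, motors_on)
try obstacle: (M_SCAN, obstacle) → (M_SCAN, arm_extend)  ← matches
try grasp_ok: (M_SCAN, grasp_ok) → (M_DROP, arm_extend)

obstacle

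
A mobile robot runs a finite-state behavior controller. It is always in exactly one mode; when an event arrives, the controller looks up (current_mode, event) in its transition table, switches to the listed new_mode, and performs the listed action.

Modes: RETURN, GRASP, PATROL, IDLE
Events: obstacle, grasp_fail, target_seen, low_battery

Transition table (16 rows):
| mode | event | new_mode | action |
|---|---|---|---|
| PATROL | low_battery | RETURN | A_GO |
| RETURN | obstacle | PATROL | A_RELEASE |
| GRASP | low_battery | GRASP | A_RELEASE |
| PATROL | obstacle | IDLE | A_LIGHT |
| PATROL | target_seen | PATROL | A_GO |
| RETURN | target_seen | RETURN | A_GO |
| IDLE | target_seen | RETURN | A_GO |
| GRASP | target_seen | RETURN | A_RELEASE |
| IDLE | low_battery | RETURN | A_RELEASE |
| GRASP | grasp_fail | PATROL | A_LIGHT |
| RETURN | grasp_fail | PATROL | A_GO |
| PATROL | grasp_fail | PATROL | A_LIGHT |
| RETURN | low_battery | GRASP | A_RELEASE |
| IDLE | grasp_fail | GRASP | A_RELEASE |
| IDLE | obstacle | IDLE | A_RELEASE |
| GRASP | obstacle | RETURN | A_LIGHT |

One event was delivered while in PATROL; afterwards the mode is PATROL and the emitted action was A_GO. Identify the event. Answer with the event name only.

target_seen

try obstacle: (PATROL, obstacle) → (IDLE, A_LIGHT)
try grasp_fail: (PATROL, grasp_fail) → (PATROL, A_LIGHT)
try target_seen: (PATROL, target_seen) → (PATROL, A_GO)  ← matches
try low_battery: (PATROL, low_battery) → (RETURN, A_GO)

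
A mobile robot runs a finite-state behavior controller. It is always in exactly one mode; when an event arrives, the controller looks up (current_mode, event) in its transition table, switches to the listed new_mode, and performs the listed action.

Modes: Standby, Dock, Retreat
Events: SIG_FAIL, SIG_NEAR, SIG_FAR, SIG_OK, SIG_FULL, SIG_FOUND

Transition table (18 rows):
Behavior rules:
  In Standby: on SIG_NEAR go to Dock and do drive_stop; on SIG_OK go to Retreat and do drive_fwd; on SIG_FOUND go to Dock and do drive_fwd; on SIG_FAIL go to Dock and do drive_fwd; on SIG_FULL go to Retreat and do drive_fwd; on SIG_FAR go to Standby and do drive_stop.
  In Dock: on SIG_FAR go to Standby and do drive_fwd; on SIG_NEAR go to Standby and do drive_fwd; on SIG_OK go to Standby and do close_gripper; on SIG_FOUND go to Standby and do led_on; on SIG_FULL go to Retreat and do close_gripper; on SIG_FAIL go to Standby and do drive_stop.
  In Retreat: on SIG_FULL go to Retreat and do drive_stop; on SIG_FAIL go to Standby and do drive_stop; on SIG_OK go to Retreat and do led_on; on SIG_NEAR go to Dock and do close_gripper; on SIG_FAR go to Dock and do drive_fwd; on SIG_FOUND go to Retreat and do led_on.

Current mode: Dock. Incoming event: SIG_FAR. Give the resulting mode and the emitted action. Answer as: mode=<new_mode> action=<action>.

current mode = Dock; filter table to that mode:
  (Dock, SIG_FAR) → (Standby, drive_fwd)  ← event matches
  (Dock, SIG_NEAR) → (Standby, drive_fwd)
  (Dock, SIG_OK) → (Standby, close_gripper)
  (Dock, SIG_FOUND) → (Standby, led_on)
  (Dock, SIG_FULL) → (Retreat, close_gripper)
  (Dock, SIG_FAIL) → (Standby, drive_stop)
event = SIG_FAR selects (Standby, drive_fwd)

mode=Standby action=drive_fwd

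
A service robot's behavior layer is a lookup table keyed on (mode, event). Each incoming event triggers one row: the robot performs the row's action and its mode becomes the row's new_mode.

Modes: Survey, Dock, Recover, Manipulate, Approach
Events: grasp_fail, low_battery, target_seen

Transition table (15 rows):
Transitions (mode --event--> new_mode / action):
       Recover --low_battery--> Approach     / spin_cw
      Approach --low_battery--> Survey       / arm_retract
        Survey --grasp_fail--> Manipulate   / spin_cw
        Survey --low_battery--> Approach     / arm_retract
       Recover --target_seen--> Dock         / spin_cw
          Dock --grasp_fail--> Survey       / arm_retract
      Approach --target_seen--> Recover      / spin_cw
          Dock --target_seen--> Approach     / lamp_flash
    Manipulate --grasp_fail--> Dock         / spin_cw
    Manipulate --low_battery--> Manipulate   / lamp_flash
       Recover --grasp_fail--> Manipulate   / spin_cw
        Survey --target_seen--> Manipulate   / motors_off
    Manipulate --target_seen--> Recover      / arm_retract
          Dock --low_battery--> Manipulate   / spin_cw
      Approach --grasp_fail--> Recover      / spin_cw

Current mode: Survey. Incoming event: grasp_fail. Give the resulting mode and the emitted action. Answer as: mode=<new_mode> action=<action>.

current mode = Survey; filter table to that mode:
  (Survey, grasp_fail) → (Manipulate, spin_cw)  ← event matches
  (Survey, low_battery) → (Approach, arm_retract)
  (Survey, target_seen) → (Manipulate, motors_off)
event = grasp_fail selects (Manipulate, spin_cw)

mode=Manipulate action=spin_cw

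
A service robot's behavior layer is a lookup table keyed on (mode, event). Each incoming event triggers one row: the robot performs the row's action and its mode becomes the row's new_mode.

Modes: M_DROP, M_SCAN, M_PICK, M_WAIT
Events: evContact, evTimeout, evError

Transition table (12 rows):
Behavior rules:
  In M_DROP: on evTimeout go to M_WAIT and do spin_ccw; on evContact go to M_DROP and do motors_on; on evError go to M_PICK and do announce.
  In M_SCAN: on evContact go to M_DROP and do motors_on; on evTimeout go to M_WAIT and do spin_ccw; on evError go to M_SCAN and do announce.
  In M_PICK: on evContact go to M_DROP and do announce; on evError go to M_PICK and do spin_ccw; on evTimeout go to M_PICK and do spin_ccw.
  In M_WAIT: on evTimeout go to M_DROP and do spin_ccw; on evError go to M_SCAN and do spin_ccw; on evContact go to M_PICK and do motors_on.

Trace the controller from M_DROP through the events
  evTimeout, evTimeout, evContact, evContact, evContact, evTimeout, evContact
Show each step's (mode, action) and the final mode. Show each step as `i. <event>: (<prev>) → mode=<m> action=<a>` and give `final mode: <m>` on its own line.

1. evTimeout: (M_DROP) → mode=M_WAIT action=spin_ccw
2. evTimeout: (M_WAIT) → mode=M_DROP action=spin_ccw
3. evContact: (M_DROP) → mode=M_DROP action=motors_on
4. evContact: (M_DROP) → mode=M_DROP action=motors_on
5. evContact: (M_DROP) → mode=M_DROP action=motors_on
6. evTimeout: (M_DROP) → mode=M_WAIT action=spin_ccw
7. evContact: (M_WAIT) → mode=M_PICK action=motors_on

final mode: M_PICK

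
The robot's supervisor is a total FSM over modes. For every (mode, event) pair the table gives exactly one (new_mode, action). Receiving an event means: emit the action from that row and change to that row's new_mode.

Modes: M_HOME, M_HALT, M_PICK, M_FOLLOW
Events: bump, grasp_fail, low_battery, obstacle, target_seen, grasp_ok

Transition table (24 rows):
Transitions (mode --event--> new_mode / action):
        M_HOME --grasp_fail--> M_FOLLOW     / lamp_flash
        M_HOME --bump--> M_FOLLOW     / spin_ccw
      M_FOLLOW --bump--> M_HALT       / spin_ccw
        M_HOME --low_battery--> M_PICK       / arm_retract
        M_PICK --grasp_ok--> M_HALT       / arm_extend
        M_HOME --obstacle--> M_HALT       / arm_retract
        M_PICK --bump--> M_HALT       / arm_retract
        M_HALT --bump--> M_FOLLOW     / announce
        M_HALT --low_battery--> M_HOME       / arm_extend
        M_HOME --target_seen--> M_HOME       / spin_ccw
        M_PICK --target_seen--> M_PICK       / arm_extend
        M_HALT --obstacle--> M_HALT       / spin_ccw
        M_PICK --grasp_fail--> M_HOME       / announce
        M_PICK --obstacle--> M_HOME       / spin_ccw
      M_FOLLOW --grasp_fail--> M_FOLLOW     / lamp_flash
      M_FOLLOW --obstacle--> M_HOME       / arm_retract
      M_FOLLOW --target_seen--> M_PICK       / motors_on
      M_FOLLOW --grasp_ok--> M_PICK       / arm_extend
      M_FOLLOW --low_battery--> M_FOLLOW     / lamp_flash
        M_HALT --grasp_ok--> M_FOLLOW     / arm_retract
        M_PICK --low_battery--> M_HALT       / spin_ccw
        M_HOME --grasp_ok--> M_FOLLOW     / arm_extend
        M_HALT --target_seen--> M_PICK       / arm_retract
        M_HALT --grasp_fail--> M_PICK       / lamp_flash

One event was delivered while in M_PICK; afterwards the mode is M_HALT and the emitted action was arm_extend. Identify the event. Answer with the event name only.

try bump: (M_PICK, bump) → (M_HALT, arm_retract)
try grasp_fail: (M_PICK, grasp_fail) → (M_HOME, announce)
try low_battery: (M_PICK, low_battery) → (M_HALT, spin_ccw)
try obstacle: (M_PICK, obstacle) → (M_HOME, spin_ccw)
try target_seen: (M_PICK, target_seen) → (M_PICK, arm_extend)
try grasp_ok: (M_PICK, grasp_ok) → (M_HALT, arm_extend)  ← matches

grasp_ok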